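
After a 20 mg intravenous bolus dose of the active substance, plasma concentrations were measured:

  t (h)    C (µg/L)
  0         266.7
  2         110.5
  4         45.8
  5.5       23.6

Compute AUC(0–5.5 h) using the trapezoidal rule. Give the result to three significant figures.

AUC = 586 µg/L·h

Trapezoidal AUC_0→5.5:
  [0→2]: (266.7+110.5)/2 × 2 = 377.2
  [2→4]: (110.5+45.8)/2 × 2 = 156.3
  [4→5.5]: (45.8+23.6)/2 × 1.5 = 52.05
  Sum = 585.55 µg/L·h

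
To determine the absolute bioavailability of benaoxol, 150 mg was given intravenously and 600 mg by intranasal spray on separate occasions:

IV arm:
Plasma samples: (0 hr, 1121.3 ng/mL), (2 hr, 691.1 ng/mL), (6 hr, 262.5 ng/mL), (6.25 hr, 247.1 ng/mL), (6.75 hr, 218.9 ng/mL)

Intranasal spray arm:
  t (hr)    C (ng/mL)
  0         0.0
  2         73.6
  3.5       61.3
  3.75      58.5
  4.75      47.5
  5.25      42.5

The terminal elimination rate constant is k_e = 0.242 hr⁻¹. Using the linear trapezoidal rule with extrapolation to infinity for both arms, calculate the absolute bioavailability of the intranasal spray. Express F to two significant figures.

F = 0.023

Trapezoidal AUC_0→6.75 (IV):
  [0→2]: (1121.3+691.1)/2 × 2 = 1812.4
  [2→6]: (691.1+262.5)/2 × 4 = 1907.2
  [6→6.25]: (262.5+247.1)/2 × 0.25 = 63.7
  [6.25→6.75]: (247.1+218.9)/2 × 0.5 = 116.5
  Sum = 3899.8 ng/mL·hr
IV tail: 218.9/0.242 = 904.545; AUC_iv,0→∞ = 3899.8 + 904.545 = 4804.345 ng/mL·hr
Trapezoidal AUC_0→5.25 (intranasal spray):
  [0→2]: (0.0+73.6)/2 × 2 = 73.6
  [2→3.5]: (73.6+61.3)/2 × 1.5 = 101.175
  [3.5→3.75]: (61.3+58.5)/2 × 0.25 = 14.975
  [3.75→4.75]: (58.5+47.5)/2 × 1 = 53.0
  [4.75→5.25]: (47.5+42.5)/2 × 0.5 = 22.5
  Sum = 265.25 ng/mL·hr
intranasal spray tail: 42.5/0.242 = 175.620; AUC_ev,0→∞ = 265.25 + 175.620 = 440.87 ng/mL·hr
F = (AUC_ev/D_ev)/(AUC_iv/D_iv) = (440.87/600)/(4804.345/150) = 0.734783/32.029 = 0.0229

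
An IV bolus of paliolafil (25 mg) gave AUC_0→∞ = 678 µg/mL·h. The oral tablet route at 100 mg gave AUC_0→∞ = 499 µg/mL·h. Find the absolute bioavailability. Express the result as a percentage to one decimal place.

F = 18.4%

F = (AUC_ev / D_ev) / (AUC_iv / D_iv)
  = (499/100) / (678/25)
  = 4.99 / 27.12 = 0.1840
  = 18.40%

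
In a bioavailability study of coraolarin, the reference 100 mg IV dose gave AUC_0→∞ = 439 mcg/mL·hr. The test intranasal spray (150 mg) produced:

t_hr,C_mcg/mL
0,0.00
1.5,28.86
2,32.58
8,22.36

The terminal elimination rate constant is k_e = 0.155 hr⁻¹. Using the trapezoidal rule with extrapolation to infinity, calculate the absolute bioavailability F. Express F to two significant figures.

F = 0.53

Trapezoidal AUC_0→8 (intranasal spray):
  [0→1.5]: (0.00+28.86)/2 × 1.5 = 21.645
  [1.5→2]: (28.86+32.58)/2 × 0.5 = 15.36
  [2→8]: (32.58+22.36)/2 × 6 = 164.82
  Sum = 201.825 mcg/mL·hr
Tail: C_last/k_e = 22.36/0.155 = 144.258
AUC_0→∞ (intranasal spray) = 201.825 + 144.258 = 346.083 mcg/mL·hr
F = (AUC_ev/D_ev)/(AUC_iv/D_iv) = (346.083/150)/(439/100) = 2.30722/4.39 = 0.5256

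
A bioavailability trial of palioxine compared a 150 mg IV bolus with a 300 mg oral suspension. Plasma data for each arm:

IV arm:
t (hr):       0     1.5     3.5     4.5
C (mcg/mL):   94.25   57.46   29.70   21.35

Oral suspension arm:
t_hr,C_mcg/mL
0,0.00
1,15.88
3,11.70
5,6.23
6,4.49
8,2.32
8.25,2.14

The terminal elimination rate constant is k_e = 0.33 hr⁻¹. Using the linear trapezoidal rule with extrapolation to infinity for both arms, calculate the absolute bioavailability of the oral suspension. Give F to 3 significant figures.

F = 0.125

Trapezoidal AUC_0→4.5 (IV):
  [0→1.5]: (94.25+57.46)/2 × 1.5 = 113.7825
  [1.5→3.5]: (57.46+29.70)/2 × 2 = 87.16
  [3.5→4.5]: (29.70+21.35)/2 × 1 = 25.525
  Sum = 226.4675 mcg/mL·hr
IV tail: 21.35/0.33 = 64.697; AUC_iv,0→∞ = 226.4675 + 64.697 = 291.1645 mcg/mL·hr
Trapezoidal AUC_0→8.25 (oral suspension):
  [0→1]: (0.00+15.88)/2 × 1 = 7.94
  [1→3]: (15.88+11.70)/2 × 2 = 27.58
  [3→5]: (11.70+6.23)/2 × 2 = 17.93
  [5→6]: (6.23+4.49)/2 × 1 = 5.36
  [6→8]: (4.49+2.32)/2 × 2 = 6.81
  [8→8.25]: (2.32+2.14)/2 × 0.25 = 0.5575
  Sum = 66.1775 mcg/mL·hr
oral suspension tail: 2.14/0.33 = 6.485; AUC_ev,0→∞ = 66.1775 + 6.485 = 72.6625 mcg/mL·hr
F = (AUC_ev/D_ev)/(AUC_iv/D_iv) = (72.6625/300)/(291.1645/150) = 0.242208/1.9411 = 0.1248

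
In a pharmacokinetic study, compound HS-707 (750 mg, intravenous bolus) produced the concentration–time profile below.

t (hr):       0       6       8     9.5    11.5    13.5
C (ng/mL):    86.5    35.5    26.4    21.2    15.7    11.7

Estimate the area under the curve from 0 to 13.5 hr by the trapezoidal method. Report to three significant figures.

Trapezoidal AUC_0→13.5:
  [0→6]: (86.5+35.5)/2 × 6 = 366.0
  [6→8]: (35.5+26.4)/2 × 2 = 61.9
  [8→9.5]: (26.4+21.2)/2 × 1.5 = 35.7
  [9.5→11.5]: (21.2+15.7)/2 × 2 = 36.9
  [11.5→13.5]: (15.7+11.7)/2 × 2 = 27.4
  Sum = 527.9 ng/mL·hr

AUC = 528 ng/mL·hr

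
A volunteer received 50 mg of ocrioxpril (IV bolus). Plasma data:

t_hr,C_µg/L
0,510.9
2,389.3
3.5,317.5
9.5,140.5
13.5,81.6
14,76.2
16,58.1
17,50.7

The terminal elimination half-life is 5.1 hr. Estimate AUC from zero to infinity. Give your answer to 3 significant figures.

Trapezoidal AUC_0→17:
  [0→2]: (510.9+389.3)/2 × 2 = 900.2
  [2→3.5]: (389.3+317.5)/2 × 1.5 = 530.1
  [3.5→9.5]: (317.5+140.5)/2 × 6 = 1374.0
  [9.5→13.5]: (140.5+81.6)/2 × 4 = 444.2
  [13.5→14]: (81.6+76.2)/2 × 0.5 = 39.45
  [14→16]: (76.2+58.1)/2 × 2 = 134.3
  [16→17]: (58.1+50.7)/2 × 1 = 54.4
  Sum = 3476.65 µg/L·hr
k_e = ln2 / t½ = 0.693147 / 5.1 = 0.1359 hr^-1
Extrapolated tail: C_last / k_e = 50.7 / 0.1359 = 373.068
AUC_0→∞ = 3476.65 + 373.068 = 3849.718 µg/L·hr

AUC = 3850 µg/L·hr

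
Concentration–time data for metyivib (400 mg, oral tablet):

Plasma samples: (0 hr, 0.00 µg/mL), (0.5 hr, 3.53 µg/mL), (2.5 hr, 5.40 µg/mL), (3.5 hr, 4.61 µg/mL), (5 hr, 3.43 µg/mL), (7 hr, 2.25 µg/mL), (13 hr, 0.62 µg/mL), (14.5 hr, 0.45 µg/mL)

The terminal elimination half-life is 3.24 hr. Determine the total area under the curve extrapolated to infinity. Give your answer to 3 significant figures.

Trapezoidal AUC_0→14.5:
  [0→0.5]: (0.00+3.53)/2 × 0.5 = 0.8825
  [0.5→2.5]: (3.53+5.40)/2 × 2 = 8.93
  [2.5→3.5]: (5.40+4.61)/2 × 1 = 5.005
  [3.5→5]: (4.61+3.43)/2 × 1.5 = 6.03
  [5→7]: (3.43+2.25)/2 × 2 = 5.68
  [7→13]: (2.25+0.62)/2 × 6 = 8.61
  [13→14.5]: (0.62+0.45)/2 × 1.5 = 0.8025
  Sum = 35.94 µg/mL·hr
k_e = ln2 / t½ = 0.693147 / 3.24 = 0.2139 hr^-1
Extrapolated tail: C_last / k_e = 0.45 / 0.2139 = 2.104
AUC_0→∞ = 35.94 + 2.104 = 38.044 µg/mL·hr

AUC = 38.0 µg/mL·hr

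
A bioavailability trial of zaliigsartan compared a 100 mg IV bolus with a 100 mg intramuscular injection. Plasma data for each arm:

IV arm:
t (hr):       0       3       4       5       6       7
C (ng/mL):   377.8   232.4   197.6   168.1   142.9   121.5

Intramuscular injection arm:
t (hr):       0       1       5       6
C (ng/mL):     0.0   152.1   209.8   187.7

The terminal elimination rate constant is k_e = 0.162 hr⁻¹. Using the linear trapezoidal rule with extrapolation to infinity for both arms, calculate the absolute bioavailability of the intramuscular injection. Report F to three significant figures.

Trapezoidal AUC_0→7 (IV):
  [0→3]: (377.8+232.4)/2 × 3 = 915.3
  [3→4]: (232.4+197.6)/2 × 1 = 215.0
  [4→5]: (197.6+168.1)/2 × 1 = 182.85
  [5→6]: (168.1+142.9)/2 × 1 = 155.5
  [6→7]: (142.9+121.5)/2 × 1 = 132.2
  Sum = 1600.85 ng/mL·hr
IV tail: 121.5/0.162 = 750.000; AUC_iv,0→∞ = 1600.85 + 750.000 = 2350.85 ng/mL·hr
Trapezoidal AUC_0→6 (intramuscular injection):
  [0→1]: (0.0+152.1)/2 × 1 = 76.05
  [1→5]: (152.1+209.8)/2 × 4 = 723.8
  [5→6]: (209.8+187.7)/2 × 1 = 198.75
  Sum = 998.6 ng/mL·hr
intramuscular injection tail: 187.7/0.162 = 1158.642; AUC_ev,0→∞ = 998.6 + 1158.642 = 2157.242 ng/mL·hr
F = (AUC_ev/D_ev)/(AUC_iv/D_iv) = (2157.242/100)/(2350.85/100) = 21.57242/23.5085 = 0.9176

F = 0.918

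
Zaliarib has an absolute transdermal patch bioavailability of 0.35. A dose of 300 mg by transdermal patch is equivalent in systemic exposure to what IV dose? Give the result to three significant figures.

D_iv = 105 mg

Systemic exposure from an extravascular dose = F × D_ev, so the equivalent IV dose is F × D_ev.
D_iv = F × D_ev = 0.35 × 300 = 105 mg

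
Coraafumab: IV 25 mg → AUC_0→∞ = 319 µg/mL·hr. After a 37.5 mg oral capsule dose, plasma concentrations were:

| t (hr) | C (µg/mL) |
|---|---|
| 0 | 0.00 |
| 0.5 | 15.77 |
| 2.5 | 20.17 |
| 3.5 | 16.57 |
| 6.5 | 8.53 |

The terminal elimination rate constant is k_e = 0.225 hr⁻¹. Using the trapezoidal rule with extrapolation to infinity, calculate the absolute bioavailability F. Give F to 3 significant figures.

F = 0.280

Trapezoidal AUC_0→6.5 (oral capsule):
  [0→0.5]: (0.00+15.77)/2 × 0.5 = 3.9425
  [0.5→2.5]: (15.77+20.17)/2 × 2 = 35.94
  [2.5→3.5]: (20.17+16.57)/2 × 1 = 18.37
  [3.5→6.5]: (16.57+8.53)/2 × 3 = 37.65
  Sum = 95.9025 µg/mL·hr
Tail: C_last/k_e = 8.53/0.225 = 37.911
AUC_0→∞ (oral capsule) = 95.9025 + 37.911 = 133.8135 µg/mL·hr
F = (AUC_ev/D_ev)/(AUC_iv/D_iv) = (133.8135/37.5)/(319/25) = 3.56836/12.76 = 0.2797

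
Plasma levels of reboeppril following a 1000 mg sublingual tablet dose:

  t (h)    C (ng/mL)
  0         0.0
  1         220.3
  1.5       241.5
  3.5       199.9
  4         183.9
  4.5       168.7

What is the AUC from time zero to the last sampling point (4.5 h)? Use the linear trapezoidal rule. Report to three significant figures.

AUC = 851 ng/mL·h

Trapezoidal AUC_0→4.5:
  [0→1]: (0.0+220.3)/2 × 1 = 110.15
  [1→1.5]: (220.3+241.5)/2 × 0.5 = 115.45
  [1.5→3.5]: (241.5+199.9)/2 × 2 = 441.4
  [3.5→4]: (199.9+183.9)/2 × 0.5 = 95.95
  [4→4.5]: (183.9+168.7)/2 × 0.5 = 88.15
  Sum = 851.1 ng/mL·h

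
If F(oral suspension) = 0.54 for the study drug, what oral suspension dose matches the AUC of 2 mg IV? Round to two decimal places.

D_oral = 3.70 mg

For equal systemic exposure: F × D_ev = D_iv
D_ev = D_iv / F = 2 / 0.54 = 3.7037 mg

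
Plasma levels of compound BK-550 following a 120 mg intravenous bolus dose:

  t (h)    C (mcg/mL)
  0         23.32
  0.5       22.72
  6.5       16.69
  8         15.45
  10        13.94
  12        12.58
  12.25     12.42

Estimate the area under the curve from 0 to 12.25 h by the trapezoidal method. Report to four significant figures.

Trapezoidal AUC_0→12.25:
  [0→0.5]: (23.32+22.72)/2 × 0.5 = 11.51
  [0.5→6.5]: (22.72+16.69)/2 × 6 = 118.23
  [6.5→8]: (16.69+15.45)/2 × 1.5 = 24.105
  [8→10]: (15.45+13.94)/2 × 2 = 29.39
  [10→12]: (13.94+12.58)/2 × 2 = 26.52
  [12→12.25]: (12.58+12.42)/2 × 0.25 = 3.125
  Sum = 212.88 mcg/mL·h

AUC = 212.9 mcg/mL·h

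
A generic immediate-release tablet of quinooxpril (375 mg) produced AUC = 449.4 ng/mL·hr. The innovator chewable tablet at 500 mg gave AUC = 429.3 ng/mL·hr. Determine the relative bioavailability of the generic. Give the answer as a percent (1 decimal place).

F_rel = (AUC_test/D_test) / (AUC_ref/D_ref)
      = (449.4/375) / (429.3/500)
      = 1.1984 / 0.8586 = 1.3958 = 139.58%

F_rel = 139.6%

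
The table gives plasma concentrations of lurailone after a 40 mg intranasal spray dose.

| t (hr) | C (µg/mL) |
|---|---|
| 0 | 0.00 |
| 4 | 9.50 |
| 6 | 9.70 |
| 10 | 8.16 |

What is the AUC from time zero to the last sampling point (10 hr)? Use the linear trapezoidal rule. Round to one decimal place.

AUC = 73.9 µg/mL·hr

Trapezoidal AUC_0→10:
  [0→4]: (0.00+9.50)/2 × 4 = 19.0
  [4→6]: (9.50+9.70)/2 × 2 = 19.2
  [6→10]: (9.70+8.16)/2 × 4 = 35.72
  Sum = 73.92 µg/mL·hr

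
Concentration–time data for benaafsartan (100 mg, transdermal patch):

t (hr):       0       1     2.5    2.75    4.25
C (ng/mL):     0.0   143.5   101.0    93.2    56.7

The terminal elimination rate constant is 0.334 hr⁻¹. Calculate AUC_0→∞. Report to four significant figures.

Trapezoidal AUC_0→4.25:
  [0→1]: (0.0+143.5)/2 × 1 = 71.75
  [1→2.5]: (143.5+101.0)/2 × 1.5 = 183.375
  [2.5→2.75]: (101.0+93.2)/2 × 0.25 = 24.275
  [2.75→4.25]: (93.2+56.7)/2 × 1.5 = 112.425
  Sum = 391.825 ng/mL·hr
Extrapolated tail: C_last / k_e = 56.7 / 0.334 = 169.760
AUC_0→∞ = 391.825 + 169.760 = 561.585 ng/mL·hr

AUC = 561.6 ng/mL·hr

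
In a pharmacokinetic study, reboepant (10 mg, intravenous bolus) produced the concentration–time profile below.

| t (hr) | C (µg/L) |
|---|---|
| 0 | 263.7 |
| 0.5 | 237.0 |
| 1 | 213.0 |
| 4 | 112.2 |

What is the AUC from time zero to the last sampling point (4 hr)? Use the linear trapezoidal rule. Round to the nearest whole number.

AUC = 725 µg/L·hr

Trapezoidal AUC_0→4:
  [0→0.5]: (263.7+237.0)/2 × 0.5 = 125.175
  [0.5→1]: (237.0+213.0)/2 × 0.5 = 112.5
  [1→4]: (213.0+112.2)/2 × 3 = 487.8
  Sum = 725.475 µg/L·hr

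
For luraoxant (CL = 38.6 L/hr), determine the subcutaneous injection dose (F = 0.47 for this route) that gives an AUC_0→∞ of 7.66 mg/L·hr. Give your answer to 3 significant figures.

Dose = 629 mg

Dose = CL × AUC_0→∞ / F
     = 38.6 × 7.66 / 0.47 = 629.098 mg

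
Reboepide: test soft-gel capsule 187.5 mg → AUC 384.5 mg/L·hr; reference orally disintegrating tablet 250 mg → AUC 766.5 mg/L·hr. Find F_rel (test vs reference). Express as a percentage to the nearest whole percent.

F_rel = (AUC_test/D_test) / (AUC_ref/D_ref)
      = (384.5/187.5) / (766.5/250)
      = 2.05067 / 3.066 = 0.6688 = 66.88%

F_rel = 67%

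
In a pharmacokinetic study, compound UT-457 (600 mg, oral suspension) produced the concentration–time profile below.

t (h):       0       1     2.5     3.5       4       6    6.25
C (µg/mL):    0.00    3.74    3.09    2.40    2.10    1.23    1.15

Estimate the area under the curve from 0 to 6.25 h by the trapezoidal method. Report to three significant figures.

Trapezoidal AUC_0→6.25:
  [0→1]: (0.00+3.74)/2 × 1 = 1.87
  [1→2.5]: (3.74+3.09)/2 × 1.5 = 5.1225
  [2.5→3.5]: (3.09+2.40)/2 × 1 = 2.745
  [3.5→4]: (2.40+2.10)/2 × 0.5 = 1.125
  [4→6]: (2.10+1.23)/2 × 2 = 3.33
  [6→6.25]: (1.23+1.15)/2 × 0.25 = 0.2975
  Sum = 14.49 µg/mL·h

AUC = 14.5 µg/mL·h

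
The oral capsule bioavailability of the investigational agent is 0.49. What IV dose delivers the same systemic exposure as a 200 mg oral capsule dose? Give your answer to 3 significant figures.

Systemic exposure from an extravascular dose = F × D_ev, so the equivalent IV dose is F × D_ev.
D_iv = F × D_ev = 0.49 × 200 = 98 mg

D_iv = 98.0 mg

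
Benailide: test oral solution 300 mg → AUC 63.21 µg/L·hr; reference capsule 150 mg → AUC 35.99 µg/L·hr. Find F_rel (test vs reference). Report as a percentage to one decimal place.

F_rel = (AUC_test/D_test) / (AUC_ref/D_ref)
      = (63.21/300) / (35.99/150)
      = 0.2107 / 0.239933 = 0.8782 = 87.82%

F_rel = 87.8%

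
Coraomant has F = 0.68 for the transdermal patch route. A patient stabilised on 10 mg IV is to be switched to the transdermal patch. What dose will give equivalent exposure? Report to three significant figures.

For equal systemic exposure: F × D_ev = D_iv
D_ev = D_iv / F = 10 / 0.68 = 14.7059 mg

D_transdermal = 14.7 mg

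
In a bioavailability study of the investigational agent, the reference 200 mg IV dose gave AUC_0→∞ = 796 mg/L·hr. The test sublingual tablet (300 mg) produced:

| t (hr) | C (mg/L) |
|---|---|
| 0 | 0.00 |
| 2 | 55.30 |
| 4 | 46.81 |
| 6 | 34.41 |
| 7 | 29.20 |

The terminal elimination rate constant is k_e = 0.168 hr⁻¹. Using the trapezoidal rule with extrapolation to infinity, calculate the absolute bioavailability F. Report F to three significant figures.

F = 0.372

Trapezoidal AUC_0→7 (sublingual tablet):
  [0→2]: (0.00+55.30)/2 × 2 = 55.3
  [2→4]: (55.30+46.81)/2 × 2 = 102.11
  [4→6]: (46.81+34.41)/2 × 2 = 81.22
  [6→7]: (34.41+29.20)/2 × 1 = 31.805
  Sum = 270.435 mg/L·hr
Tail: C_last/k_e = 29.20/0.168 = 173.810
AUC_0→∞ (sublingual tablet) = 270.435 + 173.810 = 444.245 mg/L·hr
F = (AUC_ev/D_ev)/(AUC_iv/D_iv) = (444.245/300)/(796/200) = 1.48082/3.98 = 0.3721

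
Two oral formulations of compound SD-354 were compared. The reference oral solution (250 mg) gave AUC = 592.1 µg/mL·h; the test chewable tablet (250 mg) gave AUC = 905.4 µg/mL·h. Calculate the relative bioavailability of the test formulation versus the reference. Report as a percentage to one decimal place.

F_rel = (AUC_test/D_test) / (AUC_ref/D_ref)
      = (905.4/250) / (592.1/250)
      = 3.6216 / 2.3684 = 1.5291 = 152.91%

F_rel = 152.9%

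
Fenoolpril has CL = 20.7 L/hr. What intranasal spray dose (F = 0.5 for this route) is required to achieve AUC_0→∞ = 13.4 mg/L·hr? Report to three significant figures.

Dose = CL × AUC_0→∞ / F
     = 20.7 × 13.4 / 0.5 = 554.76 mg

Dose = 555 mg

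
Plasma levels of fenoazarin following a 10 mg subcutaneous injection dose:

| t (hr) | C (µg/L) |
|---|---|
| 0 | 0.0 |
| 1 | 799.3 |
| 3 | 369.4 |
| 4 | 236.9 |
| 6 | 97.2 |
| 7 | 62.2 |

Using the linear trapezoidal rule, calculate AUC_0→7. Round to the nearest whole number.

AUC = 2285 µg/L·hr

Trapezoidal AUC_0→7:
  [0→1]: (0.0+799.3)/2 × 1 = 399.65
  [1→3]: (799.3+369.4)/2 × 2 = 1168.7
  [3→4]: (369.4+236.9)/2 × 1 = 303.15
  [4→6]: (236.9+97.2)/2 × 2 = 334.1
  [6→7]: (97.2+62.2)/2 × 1 = 79.7
  Sum = 2285.3 µg/L·hr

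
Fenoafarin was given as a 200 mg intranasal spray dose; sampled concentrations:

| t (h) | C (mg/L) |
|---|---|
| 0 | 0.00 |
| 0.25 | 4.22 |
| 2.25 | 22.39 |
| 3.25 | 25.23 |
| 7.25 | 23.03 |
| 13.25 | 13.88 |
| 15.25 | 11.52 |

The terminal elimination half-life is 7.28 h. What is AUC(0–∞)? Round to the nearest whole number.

Trapezoidal AUC_0→15.25:
  [0→0.25]: (0.00+4.22)/2 × 0.25 = 0.5275
  [0.25→2.25]: (4.22+22.39)/2 × 2 = 26.61
  [2.25→3.25]: (22.39+25.23)/2 × 1 = 23.81
  [3.25→7.25]: (25.23+23.03)/2 × 4 = 96.52
  [7.25→13.25]: (23.03+13.88)/2 × 6 = 110.73
  [13.25→15.25]: (13.88+11.52)/2 × 2 = 25.4
  Sum = 283.5975 mg/L·h
k_e = ln2 / t½ = 0.693147 / 7.28 = 0.0952 h^-1
Extrapolated tail: C_last / k_e = 11.52 / 0.0952 = 121.008
AUC_0→∞ = 283.5975 + 121.008 = 404.6055 mg/L·h

AUC = 405 mg/L·h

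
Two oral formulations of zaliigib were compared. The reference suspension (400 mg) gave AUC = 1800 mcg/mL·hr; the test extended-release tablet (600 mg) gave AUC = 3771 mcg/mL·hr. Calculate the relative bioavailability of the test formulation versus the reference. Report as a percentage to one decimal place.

F_rel = (AUC_test/D_test) / (AUC_ref/D_ref)
      = (3771/600) / (1800/400)
      = 6.285 / 4.5 = 1.3967 = 139.67%

F_rel = 139.7%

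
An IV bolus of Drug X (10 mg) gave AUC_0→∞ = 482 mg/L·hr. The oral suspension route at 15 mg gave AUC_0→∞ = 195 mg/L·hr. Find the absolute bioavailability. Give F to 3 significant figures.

F = (AUC_ev / D_ev) / (AUC_iv / D_iv)
  = (195/15) / (482/10)
  = 13 / 48.2 = 0.2697

F = 0.270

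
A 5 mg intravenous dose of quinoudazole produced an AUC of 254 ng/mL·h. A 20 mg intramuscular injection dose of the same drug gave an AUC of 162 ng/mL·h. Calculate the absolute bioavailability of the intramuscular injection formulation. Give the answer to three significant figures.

F = 0.159

F = (AUC_ev / D_ev) / (AUC_iv / D_iv)
  = (162/20) / (254/5)
  = 8.1 / 50.8 = 0.1594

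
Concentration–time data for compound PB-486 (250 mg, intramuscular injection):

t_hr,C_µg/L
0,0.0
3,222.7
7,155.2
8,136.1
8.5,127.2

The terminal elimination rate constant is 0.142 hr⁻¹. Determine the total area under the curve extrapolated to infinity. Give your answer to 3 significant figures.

Trapezoidal AUC_0→8.5:
  [0→3]: (0.0+222.7)/2 × 3 = 334.05
  [3→7]: (222.7+155.2)/2 × 4 = 755.8
  [7→8]: (155.2+136.1)/2 × 1 = 145.65
  [8→8.5]: (136.1+127.2)/2 × 0.5 = 65.825
  Sum = 1301.325 µg/L·hr
Extrapolated tail: C_last / k_e = 127.2 / 0.142 = 895.775
AUC_0→∞ = 1301.325 + 895.775 = 2197.1 µg/L·hr

AUC = 2200 µg/L·hr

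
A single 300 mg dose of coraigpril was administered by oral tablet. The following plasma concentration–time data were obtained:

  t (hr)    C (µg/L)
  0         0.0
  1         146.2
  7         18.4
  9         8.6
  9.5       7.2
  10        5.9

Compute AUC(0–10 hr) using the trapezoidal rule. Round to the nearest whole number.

AUC = 601 µg/L·hr

Trapezoidal AUC_0→10:
  [0→1]: (0.0+146.2)/2 × 1 = 73.1
  [1→7]: (146.2+18.4)/2 × 6 = 493.8
  [7→9]: (18.4+8.6)/2 × 2 = 27.0
  [9→9.5]: (8.6+7.2)/2 × 0.5 = 3.95
  [9.5→10]: (7.2+5.9)/2 × 0.5 = 3.275
  Sum = 601.125 µg/L·hr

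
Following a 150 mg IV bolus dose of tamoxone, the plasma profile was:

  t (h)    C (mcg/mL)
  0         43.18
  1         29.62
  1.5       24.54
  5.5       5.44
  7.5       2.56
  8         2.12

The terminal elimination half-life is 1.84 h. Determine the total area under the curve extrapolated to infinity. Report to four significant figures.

Trapezoidal AUC_0→8:
  [0→1]: (43.18+29.62)/2 × 1 = 36.4
  [1→1.5]: (29.62+24.54)/2 × 0.5 = 13.54
  [1.5→5.5]: (24.54+5.44)/2 × 4 = 59.96
  [5.5→7.5]: (5.44+2.56)/2 × 2 = 8.0
  [7.5→8]: (2.56+2.12)/2 × 0.5 = 1.17
  Sum = 119.07 mcg/mL·h
k_e = ln2 / t½ = 0.693147 / 1.84 = 0.3767 h^-1
Extrapolated tail: C_last / k_e = 2.12 / 0.3767 = 5.628
AUC_0→∞ = 119.07 + 5.628 = 124.698 mcg/mL·h

AUC = 124.7 mcg/mL·h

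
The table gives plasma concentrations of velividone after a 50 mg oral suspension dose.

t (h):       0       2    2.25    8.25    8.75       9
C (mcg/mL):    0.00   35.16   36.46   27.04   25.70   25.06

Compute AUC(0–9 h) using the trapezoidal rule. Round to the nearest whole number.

Trapezoidal AUC_0→9:
  [0→2]: (0.00+35.16)/2 × 2 = 35.16
  [2→2.25]: (35.16+36.46)/2 × 0.25 = 8.9525
  [2.25→8.25]: (36.46+27.04)/2 × 6 = 190.5
  [8.25→8.75]: (27.04+25.70)/2 × 0.5 = 13.185
  [8.75→9]: (25.70+25.06)/2 × 0.25 = 6.345
  Sum = 254.1425 mcg/mL·h

AUC = 254 mcg/mL·h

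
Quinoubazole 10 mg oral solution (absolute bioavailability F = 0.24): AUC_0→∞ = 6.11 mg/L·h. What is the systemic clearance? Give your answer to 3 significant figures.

CL = F × Dose / AUC_0→∞
   = 0.24 × 10 / 6.11 = 0.392799 L/h

CL = 0.393 L/h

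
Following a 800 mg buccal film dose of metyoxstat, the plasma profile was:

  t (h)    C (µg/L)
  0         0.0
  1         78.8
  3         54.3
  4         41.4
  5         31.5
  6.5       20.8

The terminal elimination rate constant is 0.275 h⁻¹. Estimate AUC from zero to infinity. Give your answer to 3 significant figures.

Trapezoidal AUC_0→6.5:
  [0→1]: (0.0+78.8)/2 × 1 = 39.4
  [1→3]: (78.8+54.3)/2 × 2 = 133.1
  [3→4]: (54.3+41.4)/2 × 1 = 47.85
  [4→5]: (41.4+31.5)/2 × 1 = 36.45
  [5→6.5]: (31.5+20.8)/2 × 1.5 = 39.225
  Sum = 296.025 µg/L·h
Extrapolated tail: C_last / k_e = 20.8 / 0.275 = 75.636
AUC_0→∞ = 296.025 + 75.636 = 371.661 µg/L·h

AUC = 372 µg/L·h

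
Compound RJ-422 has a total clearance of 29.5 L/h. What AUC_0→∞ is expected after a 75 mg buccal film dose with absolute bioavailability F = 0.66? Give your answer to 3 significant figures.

AUC_0→∞ = F × Dose / CL
        = 0.66 × 75 / 29.5 = 1.67797 mg/L·h

AUC = 1.68 mg/L·h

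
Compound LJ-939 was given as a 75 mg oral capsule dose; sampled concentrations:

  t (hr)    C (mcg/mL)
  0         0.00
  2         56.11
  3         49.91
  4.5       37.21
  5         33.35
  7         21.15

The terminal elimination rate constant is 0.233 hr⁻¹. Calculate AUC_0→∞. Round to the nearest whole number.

AUC = 337 mcg/mL·hr

Trapezoidal AUC_0→7:
  [0→2]: (0.00+56.11)/2 × 2 = 56.11
  [2→3]: (56.11+49.91)/2 × 1 = 53.01
  [3→4.5]: (49.91+37.21)/2 × 1.5 = 65.34
  [4.5→5]: (37.21+33.35)/2 × 0.5 = 17.64
  [5→7]: (33.35+21.15)/2 × 2 = 54.5
  Sum = 246.6 mcg/mL·hr
Extrapolated tail: C_last / k_e = 21.15 / 0.233 = 90.773
AUC_0→∞ = 246.6 + 90.773 = 337.373 mcg/mL·hr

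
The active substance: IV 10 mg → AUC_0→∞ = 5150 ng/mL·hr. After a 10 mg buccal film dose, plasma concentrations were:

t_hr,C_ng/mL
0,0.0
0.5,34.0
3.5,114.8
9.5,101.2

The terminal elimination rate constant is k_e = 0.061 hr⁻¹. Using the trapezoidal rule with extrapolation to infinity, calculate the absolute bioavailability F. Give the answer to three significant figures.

F = 0.493

Trapezoidal AUC_0→9.5 (buccal film):
  [0→0.5]: (0.0+34.0)/2 × 0.5 = 8.5
  [0.5→3.5]: (34.0+114.8)/2 × 3 = 223.2
  [3.5→9.5]: (114.8+101.2)/2 × 6 = 648.0
  Sum = 879.7 ng/mL·hr
Tail: C_last/k_e = 101.2/0.061 = 1659.016
AUC_0→∞ (buccal film) = 879.7 + 1659.016 = 2538.716 ng/mL·hr
F = (AUC_ev/D_ev)/(AUC_iv/D_iv) = (2538.716/10)/(5150/10) = 253.8716/515 = 0.4930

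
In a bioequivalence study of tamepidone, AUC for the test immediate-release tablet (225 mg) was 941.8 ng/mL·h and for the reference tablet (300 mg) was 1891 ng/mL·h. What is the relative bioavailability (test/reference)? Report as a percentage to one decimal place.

F_rel = 66.4%

F_rel = (AUC_test/D_test) / (AUC_ref/D_ref)
      = (941.8/225) / (1891/300)
      = 4.18578 / 6.30333 = 0.6641 = 66.41%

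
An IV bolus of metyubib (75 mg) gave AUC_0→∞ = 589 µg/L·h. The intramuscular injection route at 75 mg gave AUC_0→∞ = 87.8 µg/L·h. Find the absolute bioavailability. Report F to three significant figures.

F = (AUC_ev / D_ev) / (AUC_iv / D_iv)
  = (87.8/75) / (589/75)
  = 1.17067 / 7.85333 = 0.1491

F = 0.149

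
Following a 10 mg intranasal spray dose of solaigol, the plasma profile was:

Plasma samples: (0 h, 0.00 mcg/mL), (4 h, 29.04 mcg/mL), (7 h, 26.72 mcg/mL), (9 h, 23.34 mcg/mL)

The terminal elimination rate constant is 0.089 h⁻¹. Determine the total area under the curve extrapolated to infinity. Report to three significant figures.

AUC = 454 mcg/mL·h

Trapezoidal AUC_0→9:
  [0→4]: (0.00+29.04)/2 × 4 = 58.08
  [4→7]: (29.04+26.72)/2 × 3 = 83.64
  [7→9]: (26.72+23.34)/2 × 2 = 50.06
  Sum = 191.78 mcg/mL·h
Extrapolated tail: C_last / k_e = 23.34 / 0.089 = 262.247
AUC_0→∞ = 191.78 + 262.247 = 454.027 mcg/mL·h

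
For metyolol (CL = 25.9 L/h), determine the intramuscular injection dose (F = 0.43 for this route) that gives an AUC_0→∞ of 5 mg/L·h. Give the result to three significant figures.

Dose = 301 mg

Dose = CL × AUC_0→∞ / F
     = 25.9 × 5 / 0.43 = 301.163 mg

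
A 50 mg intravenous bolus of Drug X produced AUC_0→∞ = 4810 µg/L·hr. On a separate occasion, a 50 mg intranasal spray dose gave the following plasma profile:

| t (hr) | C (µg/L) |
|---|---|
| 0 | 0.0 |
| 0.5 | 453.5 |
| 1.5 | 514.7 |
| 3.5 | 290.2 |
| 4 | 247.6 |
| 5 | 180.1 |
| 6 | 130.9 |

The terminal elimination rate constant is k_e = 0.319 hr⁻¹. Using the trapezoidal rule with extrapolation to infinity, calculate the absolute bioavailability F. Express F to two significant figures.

Trapezoidal AUC_0→6 (intranasal spray):
  [0→0.5]: (0.0+453.5)/2 × 0.5 = 113.375
  [0.5→1.5]: (453.5+514.7)/2 × 1 = 484.1
  [1.5→3.5]: (514.7+290.2)/2 × 2 = 804.9
  [3.5→4]: (290.2+247.6)/2 × 0.5 = 134.45
  [4→5]: (247.6+180.1)/2 × 1 = 213.85
  [5→6]: (180.1+130.9)/2 × 1 = 155.5
  Sum = 1906.175 µg/L·hr
Tail: C_last/k_e = 130.9/0.319 = 410.345
AUC_0→∞ (intranasal spray) = 1906.175 + 410.345 = 2316.52 µg/L·hr
F = (AUC_ev/D_ev)/(AUC_iv/D_iv) = (2316.52/50)/(4810/50) = 46.3304/96.2 = 0.4816

F = 0.48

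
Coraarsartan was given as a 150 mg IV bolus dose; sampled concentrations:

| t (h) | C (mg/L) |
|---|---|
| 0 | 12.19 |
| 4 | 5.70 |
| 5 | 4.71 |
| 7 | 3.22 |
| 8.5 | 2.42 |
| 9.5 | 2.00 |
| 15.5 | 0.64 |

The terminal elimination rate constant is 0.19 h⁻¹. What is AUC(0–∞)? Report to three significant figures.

AUC = 66.6 mg/L·h

Trapezoidal AUC_0→15.5:
  [0→4]: (12.19+5.70)/2 × 4 = 35.78
  [4→5]: (5.70+4.71)/2 × 1 = 5.205
  [5→7]: (4.71+3.22)/2 × 2 = 7.93
  [7→8.5]: (3.22+2.42)/2 × 1.5 = 4.23
  [8.5→9.5]: (2.42+2.00)/2 × 1 = 2.21
  [9.5→15.5]: (2.00+0.64)/2 × 6 = 7.92
  Sum = 63.275 mg/L·h
Extrapolated tail: C_last / k_e = 0.64 / 0.19 = 3.368
AUC_0→∞ = 63.275 + 3.368 = 66.643 mg/L·h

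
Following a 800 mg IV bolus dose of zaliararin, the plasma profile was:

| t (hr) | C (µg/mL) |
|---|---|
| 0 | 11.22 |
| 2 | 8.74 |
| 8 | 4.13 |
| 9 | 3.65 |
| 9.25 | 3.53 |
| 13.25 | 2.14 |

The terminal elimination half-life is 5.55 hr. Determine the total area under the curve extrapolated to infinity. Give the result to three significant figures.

Trapezoidal AUC_0→13.25:
  [0→2]: (11.22+8.74)/2 × 2 = 19.96
  [2→8]: (8.74+4.13)/2 × 6 = 38.61
  [8→9]: (4.13+3.65)/2 × 1 = 3.89
  [9→9.25]: (3.65+3.53)/2 × 0.25 = 0.8975
  [9.25→13.25]: (3.53+2.14)/2 × 4 = 11.34
  Sum = 74.6975 µg/mL·hr
k_e = ln2 / t½ = 0.693147 / 5.55 = 0.1249 hr^-1
Extrapolated tail: C_last / k_e = 2.14 / 0.1249 = 17.134
AUC_0→∞ = 74.6975 + 17.134 = 91.8315 µg/mL·hr

AUC = 91.8 µg/mL·hr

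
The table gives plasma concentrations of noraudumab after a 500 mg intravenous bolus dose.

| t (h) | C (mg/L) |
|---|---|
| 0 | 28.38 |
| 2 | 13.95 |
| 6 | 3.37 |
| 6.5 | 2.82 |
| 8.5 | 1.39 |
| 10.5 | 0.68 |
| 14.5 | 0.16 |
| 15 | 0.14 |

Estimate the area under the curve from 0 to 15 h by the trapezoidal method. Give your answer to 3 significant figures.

Trapezoidal AUC_0→15:
  [0→2]: (28.38+13.95)/2 × 2 = 42.33
  [2→6]: (13.95+3.37)/2 × 4 = 34.64
  [6→6.5]: (3.37+2.82)/2 × 0.5 = 1.5475
  [6.5→8.5]: (2.82+1.39)/2 × 2 = 4.21
  [8.5→10.5]: (1.39+0.68)/2 × 2 = 2.07
  [10.5→14.5]: (0.68+0.16)/2 × 4 = 1.68
  [14.5→15]: (0.16+0.14)/2 × 0.5 = 0.075
  Sum = 86.5525 mg/L·h

AUC = 86.6 mg/L·h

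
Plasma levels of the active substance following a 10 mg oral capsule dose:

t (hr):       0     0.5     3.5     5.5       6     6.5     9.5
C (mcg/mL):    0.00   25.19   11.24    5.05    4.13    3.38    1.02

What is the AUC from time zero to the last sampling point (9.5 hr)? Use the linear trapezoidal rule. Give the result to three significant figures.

Trapezoidal AUC_0→9.5:
  [0→0.5]: (0.00+25.19)/2 × 0.5 = 6.2975
  [0.5→3.5]: (25.19+11.24)/2 × 3 = 54.645
  [3.5→5.5]: (11.24+5.05)/2 × 2 = 16.29
  [5.5→6]: (5.05+4.13)/2 × 0.5 = 2.295
  [6→6.5]: (4.13+3.38)/2 × 0.5 = 1.8775
  [6.5→9.5]: (3.38+1.02)/2 × 3 = 6.6
  Sum = 88.005 mcg/mL·hr

AUC = 88.0 mcg/mL·hr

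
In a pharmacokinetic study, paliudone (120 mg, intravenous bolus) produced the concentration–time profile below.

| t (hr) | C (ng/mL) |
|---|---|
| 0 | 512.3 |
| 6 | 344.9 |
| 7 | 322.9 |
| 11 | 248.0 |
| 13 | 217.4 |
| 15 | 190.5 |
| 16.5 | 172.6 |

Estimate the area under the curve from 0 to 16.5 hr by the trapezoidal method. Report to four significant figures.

AUC = 5193 ng/mL·hr

Trapezoidal AUC_0→16.5:
  [0→6]: (512.3+344.9)/2 × 6 = 2571.6
  [6→7]: (344.9+322.9)/2 × 1 = 333.9
  [7→11]: (322.9+248.0)/2 × 4 = 1141.8
  [11→13]: (248.0+217.4)/2 × 2 = 465.4
  [13→15]: (217.4+190.5)/2 × 2 = 407.9
  [15→16.5]: (190.5+172.6)/2 × 1.5 = 272.325
  Sum = 5192.925 ng/mL·hr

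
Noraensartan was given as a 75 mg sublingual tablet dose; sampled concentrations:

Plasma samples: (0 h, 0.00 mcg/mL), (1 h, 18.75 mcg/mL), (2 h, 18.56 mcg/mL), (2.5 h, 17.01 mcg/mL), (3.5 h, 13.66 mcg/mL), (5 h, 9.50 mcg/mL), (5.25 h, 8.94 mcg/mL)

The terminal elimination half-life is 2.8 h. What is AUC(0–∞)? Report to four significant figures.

Trapezoidal AUC_0→5.25:
  [0→1]: (0.00+18.75)/2 × 1 = 9.375
  [1→2]: (18.75+18.56)/2 × 1 = 18.655
  [2→2.5]: (18.56+17.01)/2 × 0.5 = 8.8925
  [2.5→3.5]: (17.01+13.66)/2 × 1 = 15.335
  [3.5→5]: (13.66+9.50)/2 × 1.5 = 17.37
  [5→5.25]: (9.50+8.94)/2 × 0.25 = 2.305
  Sum = 71.9325 mcg/mL·h
k_e = ln2 / t½ = 0.693147 / 2.8 = 0.2476 h^-1
Extrapolated tail: C_last / k_e = 8.94 / 0.2476 = 36.107
AUC_0→∞ = 71.9325 + 36.107 = 108.0395 mcg/mL·h

AUC = 108.0 mcg/mL·h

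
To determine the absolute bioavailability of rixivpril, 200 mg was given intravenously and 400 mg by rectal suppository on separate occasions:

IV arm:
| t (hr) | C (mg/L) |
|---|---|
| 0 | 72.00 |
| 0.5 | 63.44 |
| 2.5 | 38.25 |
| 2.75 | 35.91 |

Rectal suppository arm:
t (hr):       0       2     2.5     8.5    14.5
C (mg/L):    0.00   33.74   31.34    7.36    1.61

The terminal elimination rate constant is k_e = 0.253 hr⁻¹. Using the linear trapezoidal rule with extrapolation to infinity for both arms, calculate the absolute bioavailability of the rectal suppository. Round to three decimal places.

F = 0.348

Trapezoidal AUC_0→2.75 (IV):
  [0→0.5]: (72.00+63.44)/2 × 0.5 = 33.86
  [0.5→2.5]: (63.44+38.25)/2 × 2 = 101.69
  [2.5→2.75]: (38.25+35.91)/2 × 0.25 = 9.27
  Sum = 144.82 mg/L·hr
IV tail: 35.91/0.253 = 141.937; AUC_iv,0→∞ = 144.82 + 141.937 = 286.757 mg/L·hr
Trapezoidal AUC_0→14.5 (rectal suppository):
  [0→2]: (0.00+33.74)/2 × 2 = 33.74
  [2→2.5]: (33.74+31.34)/2 × 0.5 = 16.27
  [2.5→8.5]: (31.34+7.36)/2 × 6 = 116.1
  [8.5→14.5]: (7.36+1.61)/2 × 6 = 26.91
  Sum = 193.02 mg/L·hr
rectal suppository tail: 1.61/0.253 = 6.364; AUC_ev,0→∞ = 193.02 + 6.364 = 199.384 mg/L·hr
F = (AUC_ev/D_ev)/(AUC_iv/D_iv) = (199.384/400)/(286.757/200) = 0.49846/1.433785 = 0.3477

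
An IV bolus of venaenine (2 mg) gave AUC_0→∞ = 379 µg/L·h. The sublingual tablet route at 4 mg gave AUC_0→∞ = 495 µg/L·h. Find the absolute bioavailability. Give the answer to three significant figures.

F = (AUC_ev / D_ev) / (AUC_iv / D_iv)
  = (495/4) / (379/2)
  = 123.75 / 189.5 = 0.6530

F = 0.653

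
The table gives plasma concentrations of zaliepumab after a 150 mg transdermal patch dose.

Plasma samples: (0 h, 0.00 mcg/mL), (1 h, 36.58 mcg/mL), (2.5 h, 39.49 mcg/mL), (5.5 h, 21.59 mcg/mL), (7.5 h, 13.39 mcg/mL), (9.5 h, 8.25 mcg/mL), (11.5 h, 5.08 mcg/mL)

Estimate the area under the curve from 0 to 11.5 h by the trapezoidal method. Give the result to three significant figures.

Trapezoidal AUC_0→11.5:
  [0→1]: (0.00+36.58)/2 × 1 = 18.29
  [1→2.5]: (36.58+39.49)/2 × 1.5 = 57.0525
  [2.5→5.5]: (39.49+21.59)/2 × 3 = 91.62
  [5.5→7.5]: (21.59+13.39)/2 × 2 = 34.98
  [7.5→9.5]: (13.39+8.25)/2 × 2 = 21.64
  [9.5→11.5]: (8.25+5.08)/2 × 2 = 13.33
  Sum = 236.9125 mcg/mL·h

AUC = 237 mcg/mL·h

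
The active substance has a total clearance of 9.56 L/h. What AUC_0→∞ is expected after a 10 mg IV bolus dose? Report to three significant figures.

AUC = 1.05 mg/L·h

AUC_0→∞ = Dose_iv / CL
        = 10 / 9.56 = 1.04603 mg/L·h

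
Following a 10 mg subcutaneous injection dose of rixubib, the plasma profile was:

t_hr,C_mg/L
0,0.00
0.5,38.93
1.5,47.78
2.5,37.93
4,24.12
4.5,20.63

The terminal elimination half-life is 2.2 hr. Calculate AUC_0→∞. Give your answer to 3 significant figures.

Trapezoidal AUC_0→4.5:
  [0→0.5]: (0.00+38.93)/2 × 0.5 = 9.7325
  [0.5→1.5]: (38.93+47.78)/2 × 1 = 43.355
  [1.5→2.5]: (47.78+37.93)/2 × 1 = 42.855
  [2.5→4]: (37.93+24.12)/2 × 1.5 = 46.5375
  [4→4.5]: (24.12+20.63)/2 × 0.5 = 11.1875
  Sum = 153.6675 mg/L·hr
k_e = ln2 / t½ = 0.693147 / 2.2 = 0.3151 hr^-1
Extrapolated tail: C_last / k_e = 20.63 / 0.3151 = 65.471
AUC_0→∞ = 153.6675 + 65.471 = 219.1385 mg/L·hr

AUC = 219 mg/L·hr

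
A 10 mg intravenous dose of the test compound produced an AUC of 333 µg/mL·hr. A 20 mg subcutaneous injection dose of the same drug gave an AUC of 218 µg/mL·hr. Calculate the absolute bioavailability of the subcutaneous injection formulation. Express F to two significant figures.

F = (AUC_ev / D_ev) / (AUC_iv / D_iv)
  = (218/20) / (333/10)
  = 10.9 / 33.3 = 0.3273

F = 0.33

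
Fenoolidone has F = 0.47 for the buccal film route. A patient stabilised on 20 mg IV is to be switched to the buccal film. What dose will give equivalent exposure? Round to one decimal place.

For equal systemic exposure: F × D_ev = D_iv
D_ev = D_iv / F = 20 / 0.47 = 42.5532 mg

D_buccal = 42.6 mg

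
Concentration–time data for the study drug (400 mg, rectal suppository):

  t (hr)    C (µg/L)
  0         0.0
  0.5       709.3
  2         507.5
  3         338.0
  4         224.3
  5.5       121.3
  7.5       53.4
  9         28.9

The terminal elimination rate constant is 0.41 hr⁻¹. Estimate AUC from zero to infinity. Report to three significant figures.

AUC = 2360 µg/L·hr

Trapezoidal AUC_0→9:
  [0→0.5]: (0.0+709.3)/2 × 0.5 = 177.325
  [0.5→2]: (709.3+507.5)/2 × 1.5 = 912.6
  [2→3]: (507.5+338.0)/2 × 1 = 422.75
  [3→4]: (338.0+224.3)/2 × 1 = 281.15
  [4→5.5]: (224.3+121.3)/2 × 1.5 = 259.2
  [5.5→7.5]: (121.3+53.4)/2 × 2 = 174.7
  [7.5→9]: (53.4+28.9)/2 × 1.5 = 61.725
  Sum = 2289.45 µg/L·hr
Extrapolated tail: C_last / k_e = 28.9 / 0.41 = 70.488
AUC_0→∞ = 2289.45 + 70.488 = 2359.938 µg/L·hr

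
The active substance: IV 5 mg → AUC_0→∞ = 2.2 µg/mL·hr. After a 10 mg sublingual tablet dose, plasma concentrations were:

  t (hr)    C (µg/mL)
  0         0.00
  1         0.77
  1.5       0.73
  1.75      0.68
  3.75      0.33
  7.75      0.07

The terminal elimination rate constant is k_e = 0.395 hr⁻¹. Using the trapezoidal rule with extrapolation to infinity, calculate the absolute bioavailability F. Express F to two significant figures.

Trapezoidal AUC_0→7.75 (sublingual tablet):
  [0→1]: (0.00+0.77)/2 × 1 = 0.385
  [1→1.5]: (0.77+0.73)/2 × 0.5 = 0.375
  [1.5→1.75]: (0.73+0.68)/2 × 0.25 = 0.17625
  [1.75→3.75]: (0.68+0.33)/2 × 2 = 1.01
  [3.75→7.75]: (0.33+0.07)/2 × 4 = 0.8
  Sum = 2.74625 µg/mL·hr
Tail: C_last/k_e = 0.07/0.395 = 0.177
AUC_0→∞ (sublingual tablet) = 2.74625 + 0.177 = 2.92325 µg/mL·hr
F = (AUC_ev/D_ev)/(AUC_iv/D_iv) = (2.92325/10)/(2.2/5) = 0.292325/0.44 = 0.6644

F = 0.66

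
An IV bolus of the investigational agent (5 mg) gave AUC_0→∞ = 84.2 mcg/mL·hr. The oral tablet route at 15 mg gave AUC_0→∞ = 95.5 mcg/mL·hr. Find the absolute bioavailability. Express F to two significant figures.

F = (AUC_ev / D_ev) / (AUC_iv / D_iv)
  = (95.5/15) / (84.2/5)
  = 6.36667 / 16.84 = 0.3781

F = 0.38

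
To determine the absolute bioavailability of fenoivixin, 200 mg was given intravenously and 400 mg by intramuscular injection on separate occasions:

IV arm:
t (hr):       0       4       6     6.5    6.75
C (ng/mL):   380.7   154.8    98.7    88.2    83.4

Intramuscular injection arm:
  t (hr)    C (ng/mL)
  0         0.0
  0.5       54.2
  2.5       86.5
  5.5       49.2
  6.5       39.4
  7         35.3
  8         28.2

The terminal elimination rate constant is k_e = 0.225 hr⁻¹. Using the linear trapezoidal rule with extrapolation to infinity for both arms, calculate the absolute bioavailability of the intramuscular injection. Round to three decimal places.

Trapezoidal AUC_0→6.75 (IV):
  [0→4]: (380.7+154.8)/2 × 4 = 1071.0
  [4→6]: (154.8+98.7)/2 × 2 = 253.5
  [6→6.5]: (98.7+88.2)/2 × 0.5 = 46.725
  [6.5→6.75]: (88.2+83.4)/2 × 0.25 = 21.45
  Sum = 1392.675 ng/mL·hr
IV tail: 83.4/0.225 = 370.667; AUC_iv,0→∞ = 1392.675 + 370.667 = 1763.342 ng/mL·hr
Trapezoidal AUC_0→8 (intramuscular injection):
  [0→0.5]: (0.0+54.2)/2 × 0.5 = 13.55
  [0.5→2.5]: (54.2+86.5)/2 × 2 = 140.7
  [2.5→5.5]: (86.5+49.2)/2 × 3 = 203.55
  [5.5→6.5]: (49.2+39.4)/2 × 1 = 44.3
  [6.5→7]: (39.4+35.3)/2 × 0.5 = 18.675
  [7→8]: (35.3+28.2)/2 × 1 = 31.75
  Sum = 452.525 ng/mL·hr
intramuscular injection tail: 28.2/0.225 = 125.333; AUC_ev,0→∞ = 452.525 + 125.333 = 577.858 ng/mL·hr
F = (AUC_ev/D_ev)/(AUC_iv/D_iv) = (577.858/400)/(1763.342/200) = 1.444645/8.81671 = 0.1639

F = 0.164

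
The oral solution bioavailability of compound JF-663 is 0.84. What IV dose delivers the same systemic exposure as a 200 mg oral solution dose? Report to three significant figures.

D_iv = 168 mg

Systemic exposure from an extravascular dose = F × D_ev, so the equivalent IV dose is F × D_ev.
D_iv = F × D_ev = 0.84 × 200 = 168 mg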